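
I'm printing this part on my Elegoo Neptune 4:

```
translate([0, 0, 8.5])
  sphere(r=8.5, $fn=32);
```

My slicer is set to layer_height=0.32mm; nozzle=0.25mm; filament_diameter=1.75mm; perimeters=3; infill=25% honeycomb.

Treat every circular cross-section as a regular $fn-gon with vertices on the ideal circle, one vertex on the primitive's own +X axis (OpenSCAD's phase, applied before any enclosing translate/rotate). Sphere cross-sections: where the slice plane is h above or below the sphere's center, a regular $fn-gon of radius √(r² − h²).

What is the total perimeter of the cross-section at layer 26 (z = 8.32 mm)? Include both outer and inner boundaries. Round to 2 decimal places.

At z = 8.32 mm: the r=8.5 sphere contributes a regular 32-gon of circumradius √(8.5²−0.18²) = 8.498 (perimeter = 2·32·8.498·sin(180°/32) = 53.31 mm). Overall, the cross-section is a single solid region. Total boundary length (outer) = 53.31 mm.

53.31 mm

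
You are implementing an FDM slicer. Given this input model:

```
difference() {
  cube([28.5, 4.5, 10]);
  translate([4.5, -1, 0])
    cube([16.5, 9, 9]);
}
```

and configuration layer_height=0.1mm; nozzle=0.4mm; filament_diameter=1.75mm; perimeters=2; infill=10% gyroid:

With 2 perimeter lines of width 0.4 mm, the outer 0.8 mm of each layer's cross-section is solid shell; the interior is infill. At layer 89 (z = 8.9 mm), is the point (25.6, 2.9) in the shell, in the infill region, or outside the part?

At z = 8.9 mm: the 28.5×4.5 cube contributes its full rectangle; the 16.5×9 cube at (4.5, -1) contributes its full rectangle; Taking the first minus the rest: starting from the 28.5×4.5 cube, the 16.5×9 cube at (4.5, -1) partially overlaps it — only the 74.25 mm² overlap (of its 148.50 mm²) is removed, clipping the outline — 2 connected regions. Overall, the cross-section has 2 separate islands. The nearest boundary edge runs (21.00, 4.50)→(28.50, 4.50); distance from the point to it = 1.60 mm. (Shell/infill is judged within the island containing the point — the largest one.) The point is inside the cross-section and 1.60 mm from the nearest boundary — more than the 0.8 mm shell width (2 × 0.4), so it's in the infill interior.

infill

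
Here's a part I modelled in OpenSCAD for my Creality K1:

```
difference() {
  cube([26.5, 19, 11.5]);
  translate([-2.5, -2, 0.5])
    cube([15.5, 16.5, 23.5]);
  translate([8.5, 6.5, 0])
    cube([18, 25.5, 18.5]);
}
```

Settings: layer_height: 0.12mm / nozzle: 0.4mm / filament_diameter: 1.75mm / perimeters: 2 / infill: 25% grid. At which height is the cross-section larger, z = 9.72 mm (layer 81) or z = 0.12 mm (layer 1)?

layer 1 (z = 0.12 mm)

Layer 81 (z = 9.72): the cube is present — its section is the full 26.5×19 rectangle (area 503.50 mm²); the cube at (-2.5, -2) (footprint 15.5×16.5) is included at this height (area 255.75 mm²); the cube at (8.5, 6.5) (footprint 18×25.5) is included at this height (area 459.00 mm²); After the difference (first − rest): starting from the 26.5×19 cube (503.50 mm²), the 15.5×16.5 cube at (-2.5, -2) partially overlaps it — only the 188.50 mm² overlap (of its 255.75 mm²) is removed, clipping the outline; the 18×25.5 cube at (8.5, 6.5) partially overlaps it — only the 189.00 mm² overlap (of its 459.00 mm²) is removed, clipping the outline — area = 126.00 mm². So its area = 126.00 mm². Layer 1 (z = 0.12): the 26.5×19 cube contributes its full rectangle (area 503.50 mm²); the cube at (-2.5, -2) is not intersected at this z (z outside [0.5, 24]); the cube at (8.5, 6.5) (footprint 18×25.5) is included at this height (area 459.00 mm²); After the difference (first − rest): starting from the 26.5×19 cube (503.50 mm²), the 18×25.5 cube at (8.5, 6.5) partially overlaps it — only the 225.00 mm² overlap (of its 459.00 mm²) is removed, clipping the outline — area = 278.50 mm². So its area = 278.50 mm². Layer 1 is larger (278.50 vs 126.00 mm²).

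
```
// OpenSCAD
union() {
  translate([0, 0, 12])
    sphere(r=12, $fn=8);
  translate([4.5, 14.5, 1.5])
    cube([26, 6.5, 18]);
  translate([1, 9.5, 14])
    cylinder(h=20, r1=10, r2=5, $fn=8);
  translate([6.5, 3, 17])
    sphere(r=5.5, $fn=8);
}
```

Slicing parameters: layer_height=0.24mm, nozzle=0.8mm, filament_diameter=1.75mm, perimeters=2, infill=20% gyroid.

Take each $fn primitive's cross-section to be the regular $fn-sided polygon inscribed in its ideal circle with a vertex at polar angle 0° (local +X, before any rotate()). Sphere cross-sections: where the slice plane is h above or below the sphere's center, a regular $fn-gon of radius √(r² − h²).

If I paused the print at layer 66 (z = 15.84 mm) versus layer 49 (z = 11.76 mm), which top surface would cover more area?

Layer 66 (z = 15.84): the sphere: section is a regular 8-gon, circumradius = √(r²−h²) = √(12²−3.84²) = 11.369 (area = (8/2)·11.369²·sin(360°/8) = 365.59 mm²); the 26×6.5 cube at (4.5, 14.5) contributes its full rectangle (area 169.00 mm²); the cone at (1, 9.5): at t=0.092 of its height the radius interpolates to r₁+(r₂−r₁)t = 9.540, giving a regular 8-gon of that circumradius (area = (8/2)·9.540²·sin(360°/8) = 257.42 mm²); the r=5.5 sphere at (6.5, 3) slices to a regular 8-gon of circumradius 5.376 (√(r²−h²) with h=1.16 from center) (area = (8/2)·5.376²·sin(360°/8) = 81.75 mm²); Combining (union): the regions partially overlap — summed areas 873.76 mm² minus the doubly-counted overlap 208.37 mm² gives 665.39 mm² — area = 665.39 mm². So its area = 665.39 mm². Layer 49 (z = 11.76): the sphere: section is a regular 8-gon, circumradius = √(r²−h²) = √(12²−0.24²) = 11.998 (area = (8/2)·11.998²·sin(360°/8) = 407.13 mm²); the 26×6.5 cube at (4.5, 14.5) contributes its full rectangle (area 169.00 mm²); the cone at (1, 9.5) is not intersected at this z (z outside [14, 34]); the sphere at (6.5, 3): section is a regular 8-gon, circumradius = √(r²−h²) = √(5.5²−5.24²) = 1.671 (area = (8/2)·1.671²·sin(360°/8) = 7.90 mm²); Combining (union): the regions partially overlap — summed areas 584.03 mm² minus the doubly-counted overlap 7.90 mm² gives 576.13 mm² — area = 576.13 mm². So its area = 576.13 mm². Layer 66 is larger (665.39 vs 576.13 mm²).

layer 66 (z = 15.84 mm)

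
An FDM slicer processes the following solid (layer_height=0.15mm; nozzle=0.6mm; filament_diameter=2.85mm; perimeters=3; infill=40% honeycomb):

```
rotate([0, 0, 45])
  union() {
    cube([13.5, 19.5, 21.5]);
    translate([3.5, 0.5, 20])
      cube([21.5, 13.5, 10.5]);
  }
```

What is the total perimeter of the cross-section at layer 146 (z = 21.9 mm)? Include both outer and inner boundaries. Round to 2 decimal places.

70.00 mm

At z = 21.9 mm: the cube does not reach this height (z outside [0, 21.5]); the 21.5×13.5 cube at (3.5, 0.5) contributes its full rectangle (perimeter 70.00 mm); Merging all regions: only the 21.5×13.5 cube at (3.5, 0.5) is present, so the union is just that shape — boundary = 70.00 mm; (rotated 45° about Z; rotation is an isometry so areas/perimeters/island counts are preserved). Overall, the cross-section is a single solid region. Total boundary length (outer) = 70.00 mm.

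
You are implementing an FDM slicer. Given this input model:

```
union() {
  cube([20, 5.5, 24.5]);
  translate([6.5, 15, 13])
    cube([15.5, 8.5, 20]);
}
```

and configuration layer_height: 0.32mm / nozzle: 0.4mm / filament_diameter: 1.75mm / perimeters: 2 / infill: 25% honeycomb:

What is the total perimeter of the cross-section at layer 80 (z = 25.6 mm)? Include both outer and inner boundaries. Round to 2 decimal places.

At z = 25.6 mm: the cube is absent (z outside [0, 24.5]); the cube at (6.5, 15) is present — its section is the full 15.5×8.5 rectangle (perimeter 48.00 mm); Combining (union): only the 15.5×8.5 cube at (6.5, 15) is present, so the union is just that shape — boundary = 48.00 mm. Overall, the cross-section is a single solid region. Total boundary length (outer) = 48.00 mm.

48.00 mm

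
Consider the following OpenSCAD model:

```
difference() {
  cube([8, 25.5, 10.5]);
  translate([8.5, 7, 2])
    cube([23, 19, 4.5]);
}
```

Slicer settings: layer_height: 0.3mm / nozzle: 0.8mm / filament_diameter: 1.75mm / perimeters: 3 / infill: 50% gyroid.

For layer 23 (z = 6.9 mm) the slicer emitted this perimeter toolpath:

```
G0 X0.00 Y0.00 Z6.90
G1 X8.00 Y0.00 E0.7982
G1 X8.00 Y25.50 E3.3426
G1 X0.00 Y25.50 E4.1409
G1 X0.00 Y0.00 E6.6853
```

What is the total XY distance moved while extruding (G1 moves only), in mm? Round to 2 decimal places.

67.00 mm

Sum the Euclidean lengths of each G1 segment: total = 67.00 mm.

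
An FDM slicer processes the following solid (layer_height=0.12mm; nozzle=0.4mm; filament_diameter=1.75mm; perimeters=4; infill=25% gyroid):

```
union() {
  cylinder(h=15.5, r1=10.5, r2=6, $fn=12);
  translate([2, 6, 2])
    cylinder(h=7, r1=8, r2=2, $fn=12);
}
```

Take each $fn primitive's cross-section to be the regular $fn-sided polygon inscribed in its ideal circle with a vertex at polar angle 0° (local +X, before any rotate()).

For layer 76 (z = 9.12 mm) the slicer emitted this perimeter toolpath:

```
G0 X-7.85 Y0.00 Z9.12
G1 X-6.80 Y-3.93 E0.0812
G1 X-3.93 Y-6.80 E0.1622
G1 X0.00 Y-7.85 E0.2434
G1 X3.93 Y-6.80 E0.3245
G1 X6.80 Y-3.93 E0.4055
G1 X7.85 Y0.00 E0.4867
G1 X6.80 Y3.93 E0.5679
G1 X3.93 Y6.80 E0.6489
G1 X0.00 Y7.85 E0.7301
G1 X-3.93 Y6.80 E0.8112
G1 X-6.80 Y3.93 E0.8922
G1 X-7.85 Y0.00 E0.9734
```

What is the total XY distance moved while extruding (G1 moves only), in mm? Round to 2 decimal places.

Sum the Euclidean lengths of each G1 segment: total = 48.78 mm.

48.78 mm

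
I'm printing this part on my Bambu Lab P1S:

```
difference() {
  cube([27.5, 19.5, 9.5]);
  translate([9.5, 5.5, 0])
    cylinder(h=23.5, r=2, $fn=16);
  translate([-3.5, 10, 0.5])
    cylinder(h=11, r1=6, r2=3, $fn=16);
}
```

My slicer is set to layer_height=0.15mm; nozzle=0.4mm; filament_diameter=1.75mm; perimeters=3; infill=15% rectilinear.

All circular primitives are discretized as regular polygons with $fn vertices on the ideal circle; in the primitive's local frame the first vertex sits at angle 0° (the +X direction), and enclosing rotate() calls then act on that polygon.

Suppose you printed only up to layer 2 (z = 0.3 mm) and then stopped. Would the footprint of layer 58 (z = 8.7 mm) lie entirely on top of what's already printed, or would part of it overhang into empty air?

entirely on top

Compare the two slices. At z = 0.3: the cube (footprint 27.5×19.5) is included at this height (area 536.25 mm²); the r=2 cylinder at (9.5, 5.5) contributes a regular 16-gon of circumradius 2 (area = (16/2)·2.000²·sin(360°/16) = 12.25 mm²); the cone at (-3.5, 10) is absent (z outside [0.5, 11.5]); After the difference (first − rest): starting from the 27.5×19.5 cube (536.25 mm²), the r=2 cylinder at (9.5, 5.5) lies wholly inside it (removes its full 12.25 mm² and its 12.49 mm outline becomes a hole wall) — area = 524.00 mm². At z = 8.7: the cube is present — its section is the full 27.5×19.5 rectangle (area 536.25 mm²); the r=2 cylinder at (9.5, 5.5) contributes a regular 16-gon of circumradius 2 (area = (16/2)·2.000²·sin(360°/16) = 12.25 mm²); the cone at (-3.5, 10) (r1=6→r2=3) has section circumradius 3.764 here — a regular 16-gon (area = (16/2)·3.764²·sin(360°/16) = 43.37 mm²); Subtracting the remaining from the first: starting from the 27.5×19.5 cube (536.25 mm²), the r=2 cylinder at (9.5, 5.5) lies wholly inside it (removes its full 12.25 mm² and its 12.49 mm outline becomes a hole wall); the cone at (-3.5, 10) partially overlaps it — only the 0.35 mm² overlap (of its 43.37 mm²) is removed, clipping the outline — area = 523.65 mm². Checking containment: the cross-section at z = 8.7 is a subset of the cross-section at z = 0.3.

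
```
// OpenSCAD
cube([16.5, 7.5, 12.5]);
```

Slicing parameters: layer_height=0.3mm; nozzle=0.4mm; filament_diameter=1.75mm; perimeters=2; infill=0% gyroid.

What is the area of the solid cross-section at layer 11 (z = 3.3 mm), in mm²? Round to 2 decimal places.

123.75 mm²

At z = 3.3 mm: the cube (footprint 16.5×7.5) is included at this height (area 123.75 mm²). Overall, the cross-section is a single solid region. Net area = 123.75 mm².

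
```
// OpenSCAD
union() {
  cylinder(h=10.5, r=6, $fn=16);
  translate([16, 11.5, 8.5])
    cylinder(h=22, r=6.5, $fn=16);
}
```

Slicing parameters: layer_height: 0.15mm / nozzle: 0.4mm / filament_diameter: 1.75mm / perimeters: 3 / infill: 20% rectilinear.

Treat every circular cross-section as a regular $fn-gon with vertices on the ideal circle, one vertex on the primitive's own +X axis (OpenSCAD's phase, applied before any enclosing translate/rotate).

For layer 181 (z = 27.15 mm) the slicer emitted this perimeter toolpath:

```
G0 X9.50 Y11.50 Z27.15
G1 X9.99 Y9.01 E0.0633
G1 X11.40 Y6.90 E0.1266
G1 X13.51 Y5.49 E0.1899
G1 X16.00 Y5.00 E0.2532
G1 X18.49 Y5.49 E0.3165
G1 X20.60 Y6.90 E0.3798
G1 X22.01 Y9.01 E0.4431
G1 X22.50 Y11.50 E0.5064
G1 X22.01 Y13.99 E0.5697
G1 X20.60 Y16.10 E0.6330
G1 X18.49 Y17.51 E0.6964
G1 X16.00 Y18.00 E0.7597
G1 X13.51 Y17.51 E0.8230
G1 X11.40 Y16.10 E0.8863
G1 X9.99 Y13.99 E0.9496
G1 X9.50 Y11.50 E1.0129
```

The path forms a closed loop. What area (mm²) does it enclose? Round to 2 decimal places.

Apply the shoelace formula to the sequence of (X, Y) vertices; enclosed area = 129.51 mm².

129.51 mm²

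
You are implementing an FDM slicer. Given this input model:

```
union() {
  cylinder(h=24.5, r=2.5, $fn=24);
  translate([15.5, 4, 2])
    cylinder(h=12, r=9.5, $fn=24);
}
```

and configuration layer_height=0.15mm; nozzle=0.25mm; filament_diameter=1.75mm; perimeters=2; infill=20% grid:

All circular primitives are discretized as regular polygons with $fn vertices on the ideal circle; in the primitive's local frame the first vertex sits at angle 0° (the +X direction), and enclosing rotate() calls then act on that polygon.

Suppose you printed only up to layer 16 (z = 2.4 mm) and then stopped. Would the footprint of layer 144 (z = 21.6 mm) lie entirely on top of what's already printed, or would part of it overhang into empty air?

Compare the two slices. At z = 2.4: the cylinder: section is a regular 24-gon, circumradius r=2.5 (area = (24/2)·2.500²·sin(360°/24) = 19.41 mm²); the r=9.5 cylinder at (15.5, 4) contributes a regular 24-gon of circumradius 9.5 (area = (24/2)·9.500²·sin(360°/24) = 280.30 mm²); Taking the union: the 2 present regions are separate (no shared area or edge), so areas and boundary lengths simply add and each stays a separate island — area = 299.71 mm². At z = 21.6: the r=2.5 cylinder gives a regular 24-gon of circumradius 2.5 (constant along its height) (area = (24/2)·2.500²·sin(360°/24) = 19.41 mm²); the cylinder at (15.5, 4) does not reach this height (z outside [2, 14]); Taking the union: only the r=2.5 cylinder is present, so the union is just that shape — area = 19.41 mm². Checking containment: the cross-section at z = 21.6 is a subset of the cross-section at z = 2.4.

entirely on top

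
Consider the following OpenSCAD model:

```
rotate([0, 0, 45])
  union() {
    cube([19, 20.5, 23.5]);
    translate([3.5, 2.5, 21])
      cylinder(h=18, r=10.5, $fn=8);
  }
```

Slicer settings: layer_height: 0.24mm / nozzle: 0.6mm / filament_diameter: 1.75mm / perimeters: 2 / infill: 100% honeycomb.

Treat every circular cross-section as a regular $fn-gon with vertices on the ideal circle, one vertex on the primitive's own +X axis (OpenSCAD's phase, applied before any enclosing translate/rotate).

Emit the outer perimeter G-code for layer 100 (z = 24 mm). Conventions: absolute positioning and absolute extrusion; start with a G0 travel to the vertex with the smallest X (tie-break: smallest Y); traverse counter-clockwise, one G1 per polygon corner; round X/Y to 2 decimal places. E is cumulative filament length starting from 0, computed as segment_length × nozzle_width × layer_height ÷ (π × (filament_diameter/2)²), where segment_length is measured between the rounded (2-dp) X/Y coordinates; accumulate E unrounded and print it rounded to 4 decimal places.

G0 X-9.79 Y4.24 Z24.00
G1 X-6.72 Y-3.18 E0.4807
G1 X0.71 Y-6.26 E0.9623
G1 X8.13 Y-3.18 E1.4432
G1 X11.21 Y4.24 E1.9242
G1 X8.13 Y11.67 E2.4057
G1 X0.71 Y14.74 E2.8865
G1 X-6.72 Y11.67 E3.3678
G1 X-9.79 Y4.24 E3.8491

At z = 24 mm: the cube does not reach this height (z outside [0, 23.5]); the cylinder at (3.5, 2.5): section is a regular 8-gon, circumradius r=10.5; Merging all regions: only the r=10.5 cylinder at (3.5, 2.5) is present, so the union is just that shape — 1 connected region; (rotated 45° about Z; rotation is an isometry so areas/perimeters/island counts are preserved). The outline is a single polygon with 8 vertices. Extrusion per mm of travel: 0.6 × 0.24 / (π × 0.875²) = 0.059868. Accumulating E over each segment gives final E = 3.8491.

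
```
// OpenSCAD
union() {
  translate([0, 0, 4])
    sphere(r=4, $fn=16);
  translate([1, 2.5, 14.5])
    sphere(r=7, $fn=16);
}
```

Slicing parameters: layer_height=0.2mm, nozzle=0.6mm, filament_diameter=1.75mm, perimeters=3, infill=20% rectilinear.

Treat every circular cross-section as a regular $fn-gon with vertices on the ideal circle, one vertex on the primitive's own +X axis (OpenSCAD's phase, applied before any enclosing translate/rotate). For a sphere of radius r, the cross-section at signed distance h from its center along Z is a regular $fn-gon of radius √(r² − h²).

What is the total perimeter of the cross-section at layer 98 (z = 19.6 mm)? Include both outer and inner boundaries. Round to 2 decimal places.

29.93 mm

At z = 19.6 mm: the sphere is absent (|z−center|=15.600 > r=4); the r=7 sphere at (1, 2.5) contributes a regular 16-gon of circumradius √(7²−5.1²) = 4.795 (perimeter = 2·16·4.795·sin(180°/16) = 29.93 mm); Merging all regions: only the r=7 sphere at (1, 2.5) is present, so the union is just that shape — boundary = 29.93 mm. Overall, the cross-section is a single solid region. Total boundary length (outer) = 29.93 mm.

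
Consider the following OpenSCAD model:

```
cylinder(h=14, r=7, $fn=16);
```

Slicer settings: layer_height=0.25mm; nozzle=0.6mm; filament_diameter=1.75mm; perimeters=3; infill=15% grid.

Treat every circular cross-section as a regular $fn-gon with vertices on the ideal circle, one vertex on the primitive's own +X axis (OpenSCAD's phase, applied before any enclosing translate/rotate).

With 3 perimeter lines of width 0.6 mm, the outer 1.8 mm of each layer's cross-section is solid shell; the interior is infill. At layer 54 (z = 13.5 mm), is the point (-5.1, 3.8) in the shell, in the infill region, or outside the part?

shell

At z = 13.5 mm: the r=7 cylinder gives a regular 16-gon of circumradius 7 (constant along its height). Overall, the cross-section is a single solid region. The nearest boundary edge runs (-4.95, 4.95)→(-6.47, 2.68); distance from the point to it = 0.51 mm. The point is inside the cross-section, 0.51 mm from the nearest boundary — within the 1.8 mm shell band (3 × 0.6).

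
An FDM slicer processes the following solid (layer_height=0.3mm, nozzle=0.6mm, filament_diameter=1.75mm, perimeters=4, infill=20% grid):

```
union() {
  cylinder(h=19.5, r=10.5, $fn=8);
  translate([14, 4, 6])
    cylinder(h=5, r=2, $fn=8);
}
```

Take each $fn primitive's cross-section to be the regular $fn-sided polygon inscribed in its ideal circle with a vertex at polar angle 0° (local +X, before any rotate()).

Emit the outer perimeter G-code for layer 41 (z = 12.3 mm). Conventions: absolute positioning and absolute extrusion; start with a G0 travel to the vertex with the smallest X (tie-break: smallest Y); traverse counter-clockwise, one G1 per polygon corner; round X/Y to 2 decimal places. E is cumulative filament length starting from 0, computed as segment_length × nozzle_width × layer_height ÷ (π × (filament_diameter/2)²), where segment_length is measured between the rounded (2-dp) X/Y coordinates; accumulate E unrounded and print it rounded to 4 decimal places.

G0 X-10.50 Y0.00 Z12.30
G1 X-7.42 Y-7.42 E0.6012
G1 X0.00 Y-10.50 E1.2024
G1 X7.42 Y-7.42 E1.8036
G1 X10.50 Y0.00 E2.4049
G1 X7.42 Y7.42 E3.0061
G1 X0.00 Y10.50 E3.6073
G1 X-7.42 Y7.42 E4.2085
G1 X-10.50 Y0.00 E4.8097

At z = 12.3 mm: the cylinder: section is a regular 8-gon, circumradius r=10.5; the cylinder at (14, 4) is absent (z outside [6, 11]); Merging all regions: only the r=10.5 cylinder is present, so the union is just that shape — 1 connected region. The outline is a single polygon with 8 vertices. Extrusion per mm of travel: 0.6 × 0.3 / (π × 0.875²) = 0.074835. Accumulating E over each segment gives final E = 4.8097.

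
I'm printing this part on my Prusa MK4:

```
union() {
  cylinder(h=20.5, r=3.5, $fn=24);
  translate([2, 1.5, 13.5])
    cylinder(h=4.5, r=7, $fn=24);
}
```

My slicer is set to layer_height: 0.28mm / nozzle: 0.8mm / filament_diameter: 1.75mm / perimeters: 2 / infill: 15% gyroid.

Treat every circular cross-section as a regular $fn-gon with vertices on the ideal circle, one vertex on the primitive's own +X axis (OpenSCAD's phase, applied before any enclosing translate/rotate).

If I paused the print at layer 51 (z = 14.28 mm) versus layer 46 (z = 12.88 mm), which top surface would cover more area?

Layer 51 (z = 14.28): the r=3.5 cylinder gives a regular 24-gon of circumradius 3.5 (constant along its height) (area = (24/2)·3.500²·sin(360°/24) = 38.05 mm²); the cylinder at (2, 1.5): section is a regular 24-gon, circumradius r=7 (area = (24/2)·7.000²·sin(360°/24) = 152.19 mm²); Taking the union: the r=3.5 cylinder lies entirely inside the r=7 cylinder at (2, 1.5), so the union is just the r=7 cylinder at (2, 1.5) — area = 152.19 mm². So its area = 152.19 mm². Layer 46 (z = 12.88): the r=3.5 cylinder gives a regular 24-gon of circumradius 3.5 (constant along its height) (area = (24/2)·3.500²·sin(360°/24) = 38.05 mm²); the cylinder at (2, 1.5) is not intersected at this z (z outside [13.5, 18]); Merging all regions: only the r=3.5 cylinder is present, so the union is just that shape — area = 38.05 mm². So its area = 38.05 mm². Layer 51 is larger (152.19 vs 38.05 mm²).

layer 51 (z = 14.28 mm)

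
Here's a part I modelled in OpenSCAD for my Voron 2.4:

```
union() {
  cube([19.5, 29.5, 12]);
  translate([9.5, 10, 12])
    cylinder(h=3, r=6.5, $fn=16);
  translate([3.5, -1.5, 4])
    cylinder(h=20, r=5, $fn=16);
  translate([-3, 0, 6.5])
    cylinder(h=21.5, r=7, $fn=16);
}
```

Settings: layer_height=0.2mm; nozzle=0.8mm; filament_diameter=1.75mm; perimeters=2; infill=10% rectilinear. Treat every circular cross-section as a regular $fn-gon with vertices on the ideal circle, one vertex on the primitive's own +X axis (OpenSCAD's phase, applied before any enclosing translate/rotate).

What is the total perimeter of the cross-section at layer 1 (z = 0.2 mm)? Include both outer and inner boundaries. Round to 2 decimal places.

98.00 mm

At z = 0.2 mm: the cube (footprint 19.5×29.5) is included at this height (perimeter 98.00 mm); the cylinder at (9.5, 10) is absent (z outside [12, 15]); the cylinder at (3.5, -1.5) is absent (z outside [4, 24]); the cylinder at (-3, 0) does not reach this height (z outside [6.5, 28]); Merging all regions: only the 19.5×29.5 cube is present, so the union is just that shape — boundary = 98.00 mm. Overall, the cross-section is a single solid region. Total boundary length (outer) = 98.00 mm.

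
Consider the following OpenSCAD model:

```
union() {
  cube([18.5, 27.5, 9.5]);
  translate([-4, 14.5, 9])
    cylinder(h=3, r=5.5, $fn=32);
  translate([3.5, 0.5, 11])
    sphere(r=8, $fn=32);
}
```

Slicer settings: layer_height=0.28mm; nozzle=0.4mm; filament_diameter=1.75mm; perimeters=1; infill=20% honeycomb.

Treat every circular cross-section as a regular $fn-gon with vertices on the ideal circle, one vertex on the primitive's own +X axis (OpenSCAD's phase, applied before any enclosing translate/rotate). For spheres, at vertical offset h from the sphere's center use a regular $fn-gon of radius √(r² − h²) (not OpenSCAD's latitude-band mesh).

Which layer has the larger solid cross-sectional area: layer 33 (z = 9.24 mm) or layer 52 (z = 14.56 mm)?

Layer 33 (z = 9.24): the cube is present — its section is the full 18.5×27.5 rectangle (area 508.75 mm²); the r=5.5 cylinder at (-4, 14.5) gives a regular 32-gon of circumradius 5.5 (constant along its height) (area = (32/2)·5.500²·sin(360°/32) = 94.42 mm²); the sphere at (3.5, 0.5): section is a regular 32-gon, circumradius = √(r²−h²) = √(8²−1.76²) = 7.804 (area = (32/2)·7.804²·sin(360°/32) = 190.10 mm²); Merging all regions: the regions partially overlap — summed areas 793.28 mm² minus the doubly-counted overlap 87.08 mm² gives 706.20 mm² — area = 706.20 mm². So its area = 706.20 mm². Layer 52 (z = 14.56): the cube is not intersected at this z (z outside [0, 9.5]); the cylinder at (-4, 14.5) is absent (z outside [9, 12]); the sphere at (3.5, 0.5): section is a regular 32-gon, circumradius = √(r²−h²) = √(8²−3.56²) = 7.164 (area = (32/2)·7.164²·sin(360°/32) = 160.21 mm²); Taking the union: only the r=8 sphere at (3.5, 0.5) is present, so the union is just that shape — area = 160.21 mm². So its area = 160.21 mm². Layer 33 is larger (706.20 vs 160.21 mm²).

layer 33 (z = 9.24 mm)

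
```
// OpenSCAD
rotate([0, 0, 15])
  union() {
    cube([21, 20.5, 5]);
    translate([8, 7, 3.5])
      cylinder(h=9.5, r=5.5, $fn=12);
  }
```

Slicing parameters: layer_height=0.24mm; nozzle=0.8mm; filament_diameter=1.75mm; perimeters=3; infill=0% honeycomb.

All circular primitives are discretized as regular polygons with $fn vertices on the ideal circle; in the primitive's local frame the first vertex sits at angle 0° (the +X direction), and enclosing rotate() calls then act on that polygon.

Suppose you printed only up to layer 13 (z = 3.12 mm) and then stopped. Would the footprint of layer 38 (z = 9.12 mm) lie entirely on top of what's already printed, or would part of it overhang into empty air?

entirely on top

Compare the two slices. At z = 3.12: the cube (footprint 21×20.5) is included at this height (area 430.50 mm²); the cylinder at (8, 7) is not intersected at this z (z outside [3.5, 13]); Combining (union): only the 21×20.5 cube is present, so the union is just that shape — area = 430.50 mm²; (rotated 15° about Z; rotation is an isometry so areas/perimeters/island counts are preserved). At z = 9.12: the cube does not reach this height (z outside [0, 5]); the cylinder at (8, 7): section is a regular 12-gon, circumradius r=5.5 (area = (12/2)·5.500²·sin(360°/12) = 90.75 mm²); Combining (union): only the r=5.5 cylinder at (8, 7) is present, so the union is just that shape — area = 90.75 mm²; (whole slice rotated 15° about Z — lengths, areas and connectivity unchanged). Checking containment: the cross-section at z = 9.12 is a subset of the cross-section at z = 3.12.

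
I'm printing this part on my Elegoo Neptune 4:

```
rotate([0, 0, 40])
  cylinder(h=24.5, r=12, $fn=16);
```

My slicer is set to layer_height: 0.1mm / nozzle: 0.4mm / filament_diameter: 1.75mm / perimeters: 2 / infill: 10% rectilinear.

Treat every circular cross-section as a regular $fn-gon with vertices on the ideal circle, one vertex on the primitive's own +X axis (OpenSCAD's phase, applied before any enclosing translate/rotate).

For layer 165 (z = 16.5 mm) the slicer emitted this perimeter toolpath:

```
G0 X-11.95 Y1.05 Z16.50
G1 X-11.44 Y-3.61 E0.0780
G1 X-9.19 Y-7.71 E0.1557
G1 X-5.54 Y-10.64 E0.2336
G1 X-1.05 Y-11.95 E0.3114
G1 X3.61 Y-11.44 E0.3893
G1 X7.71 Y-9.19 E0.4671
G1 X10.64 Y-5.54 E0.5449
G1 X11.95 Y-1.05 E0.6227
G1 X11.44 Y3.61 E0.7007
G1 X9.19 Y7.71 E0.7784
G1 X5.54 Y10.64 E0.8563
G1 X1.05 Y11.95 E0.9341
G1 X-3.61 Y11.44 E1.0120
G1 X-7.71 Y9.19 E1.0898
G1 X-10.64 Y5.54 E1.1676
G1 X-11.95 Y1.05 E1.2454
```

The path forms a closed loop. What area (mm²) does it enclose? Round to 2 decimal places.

Apply the shoelace formula to the sequence of (X, Y) vertices; enclosed area = 440.55 mm².

440.55 mm²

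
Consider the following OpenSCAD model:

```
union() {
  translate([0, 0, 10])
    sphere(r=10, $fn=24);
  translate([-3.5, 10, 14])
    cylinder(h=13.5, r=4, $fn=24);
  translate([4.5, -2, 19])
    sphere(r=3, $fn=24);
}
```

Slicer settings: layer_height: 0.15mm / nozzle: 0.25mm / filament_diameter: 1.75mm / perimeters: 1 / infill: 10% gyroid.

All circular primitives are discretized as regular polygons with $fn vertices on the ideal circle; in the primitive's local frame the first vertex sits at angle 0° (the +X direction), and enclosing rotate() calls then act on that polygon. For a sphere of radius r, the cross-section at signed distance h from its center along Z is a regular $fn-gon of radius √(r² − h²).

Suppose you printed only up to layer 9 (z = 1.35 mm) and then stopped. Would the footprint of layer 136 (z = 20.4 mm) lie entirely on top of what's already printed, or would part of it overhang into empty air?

part overhangs

Compare the two slices. At z = 1.35: the sphere: section is a regular 24-gon, circumradius = √(r²−h²) = √(10²−8.65²) = 5.018 (area = (24/2)·5.018²·sin(360°/24) = 78.20 mm²); the cylinder at (-3.5, 10) is absent (z outside [14, 27.5]); the sphere at (4.5, -2) is absent (|z−center|=17.650 > r=3); Merging all regions: only the r=10 sphere is present, so the union is just that shape — area = 78.20 mm². At z = 20.4: the sphere is absent (|z−center|=10.400 > r=10); the cylinder at (-3.5, 10): section is a regular 24-gon, circumradius r=4 (area = (24/2)·4.000²·sin(360°/24) = 49.69 mm²); the sphere at (4.5, -2): section is a regular 24-gon, circumradius = √(r²−h²) = √(3²−1.4²) = 2.653 (area = (24/2)·2.653²·sin(360°/24) = 21.87 mm²); Taking the union: the 2 present regions are separate (no shared area or edge), so areas and boundary lengths simply add and each stays a separate island — area = 71.56 mm². Checking containment: at z = 20.4 the cross-section extends beyond the z = 1.35 cross-section by about 61.53 mm².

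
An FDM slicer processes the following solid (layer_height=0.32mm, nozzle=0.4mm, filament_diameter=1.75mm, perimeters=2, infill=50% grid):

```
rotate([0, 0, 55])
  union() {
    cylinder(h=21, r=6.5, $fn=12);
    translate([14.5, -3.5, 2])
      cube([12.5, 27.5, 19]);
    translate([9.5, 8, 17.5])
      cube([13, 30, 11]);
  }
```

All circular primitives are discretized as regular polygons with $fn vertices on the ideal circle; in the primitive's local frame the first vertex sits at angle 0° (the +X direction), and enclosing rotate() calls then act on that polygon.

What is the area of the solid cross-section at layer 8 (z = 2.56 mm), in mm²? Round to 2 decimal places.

470.50 mm²

At z = 2.56 mm: the cylinder: section is a regular 12-gon, circumradius r=6.5 (area = (12/2)·6.500²·sin(360°/12) = 126.75 mm²); the cube at (14.5, -3.5) is present — its section is the full 12.5×27.5 rectangle (area 343.75 mm²); the cube at (9.5, 8) does not reach this height (z outside [17.5, 28.5]); Taking the union: the 2 present regions are separate (no shared area or edge), so areas and boundary lengths simply add and each stays a separate island — area = 470.50 mm²; (rotated 55° about Z; rotation is an isometry so areas/perimeters/island counts are preserved). Overall, the cross-section has 2 separate islands. Net area = 470.50 mm².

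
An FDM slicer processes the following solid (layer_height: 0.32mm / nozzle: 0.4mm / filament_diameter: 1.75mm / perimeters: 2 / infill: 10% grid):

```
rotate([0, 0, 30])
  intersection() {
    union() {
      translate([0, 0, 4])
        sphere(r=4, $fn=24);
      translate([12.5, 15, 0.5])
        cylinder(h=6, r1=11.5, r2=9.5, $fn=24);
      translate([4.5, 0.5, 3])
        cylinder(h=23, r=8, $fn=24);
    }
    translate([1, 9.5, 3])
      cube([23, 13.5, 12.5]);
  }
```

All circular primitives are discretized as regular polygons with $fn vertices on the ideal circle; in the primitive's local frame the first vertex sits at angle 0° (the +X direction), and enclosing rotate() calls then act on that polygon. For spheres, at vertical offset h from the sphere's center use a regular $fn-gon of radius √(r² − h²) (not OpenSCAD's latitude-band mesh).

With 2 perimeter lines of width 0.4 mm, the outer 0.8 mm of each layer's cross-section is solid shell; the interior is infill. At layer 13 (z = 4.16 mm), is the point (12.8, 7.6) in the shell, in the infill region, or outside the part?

At z = 4.16 mm: the sphere: section is a regular 24-gon, circumradius = √(r²−h²) = √(4²−0.16²) = 3.997; the cone at (12.5, 15) contributes a regular 24-gon of circumradius 10.280 (interpolated between r1=11.5 and r2=9.5 at t=0.610); the cylinder at (4.5, 0.5): section is a regular 24-gon, circumradius r=8; Merging all regions: the regions partially overlap (shared area 55.65 mm²), so overlapping operands fuse into one piece — 1 connected region; the cube at (1, 9.5) (footprint 23×13.5) is included at this height; After intersecting: the 23×13.5 cube at (1, 9.5) partially overlaps the result so far; clipping to the common part keeps 251.60 mm² — 1 connected region; (rotated 30° about Z; rotation is an isometry so areas/perimeters/island counts are preserved). Overall, the cross-section is a single solid region. Undo the 30° rotation: the query point maps to (14.885, 0.182) in the un-rotated model frame. The nearest boundary edge runs (21.13, 9.50)→(3.87, 9.50); distance from the point to it = 9.32 mm. The point is not inside any of the regions above, so it lies outside the cross-section (9.32 mm from the nearest boundary).

outside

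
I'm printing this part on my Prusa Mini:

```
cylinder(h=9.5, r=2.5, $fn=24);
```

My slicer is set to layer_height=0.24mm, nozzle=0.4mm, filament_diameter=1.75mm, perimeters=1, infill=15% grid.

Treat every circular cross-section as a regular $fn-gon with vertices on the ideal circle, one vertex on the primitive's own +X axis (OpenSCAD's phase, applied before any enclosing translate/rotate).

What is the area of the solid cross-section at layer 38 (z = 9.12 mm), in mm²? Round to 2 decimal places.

At z = 9.12 mm: the r=2.5 cylinder gives a regular 24-gon of circumradius 2.5 (constant along its height) (area = (24/2)·2.500²·sin(360°/24) = 19.41 mm²). Overall, the cross-section is a single solid region. Net area = 19.41 mm².

19.41 mm²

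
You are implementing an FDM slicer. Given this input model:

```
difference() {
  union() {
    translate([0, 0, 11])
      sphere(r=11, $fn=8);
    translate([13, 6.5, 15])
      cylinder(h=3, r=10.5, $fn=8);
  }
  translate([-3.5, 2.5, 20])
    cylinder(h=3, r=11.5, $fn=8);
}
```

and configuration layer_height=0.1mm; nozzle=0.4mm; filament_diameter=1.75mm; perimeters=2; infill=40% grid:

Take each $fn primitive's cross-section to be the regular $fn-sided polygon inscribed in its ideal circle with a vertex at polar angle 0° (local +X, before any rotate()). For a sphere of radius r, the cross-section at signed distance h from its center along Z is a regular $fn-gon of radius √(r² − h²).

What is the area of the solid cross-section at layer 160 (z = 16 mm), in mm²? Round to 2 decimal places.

At z = 16 mm: the r=11 sphere contributes a regular 8-gon of circumradius √(11²−5²) = 9.798 (area = (8/2)·9.798²·sin(360°/8) = 271.53 mm²); the cylinder at (13, 6.5): section is a regular 8-gon, circumradius r=10.5 (area = (8/2)·10.500²·sin(360°/8) = 311.83 mm²); Taking the union: the regions partially overlap — summed areas 583.36 mm² minus the doubly-counted overlap 41.54 mm² gives 541.83 mm² — area = 541.83 mm²; the cylinder at (-3.5, 2.5) is absent (z outside [20, 23]); Subtracting the remaining from the first: none of the subtracted shapes is present at this height, so the result so far is unchanged — area = 541.83 mm². Overall, the cross-section is a single solid region. Net area = 541.83 mm².

541.83 mm²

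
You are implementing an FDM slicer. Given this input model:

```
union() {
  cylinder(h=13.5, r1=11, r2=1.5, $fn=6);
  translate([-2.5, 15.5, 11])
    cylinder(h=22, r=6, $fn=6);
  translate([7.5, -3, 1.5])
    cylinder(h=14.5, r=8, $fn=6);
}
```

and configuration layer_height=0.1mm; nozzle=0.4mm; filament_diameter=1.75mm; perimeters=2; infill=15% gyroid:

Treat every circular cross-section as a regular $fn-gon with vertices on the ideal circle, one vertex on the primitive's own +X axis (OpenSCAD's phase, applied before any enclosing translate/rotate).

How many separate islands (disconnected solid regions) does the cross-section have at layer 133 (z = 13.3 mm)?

2

At z = 13.3 mm: the cone contributes a regular 6-gon of circumradius 1.641 (interpolated between r1=11 and r2=1.5 at t=0.985); the r=6 cylinder at (-2.5, 15.5) gives a regular 6-gon of circumradius 6 (constant along its height); the r=8 cylinder at (7.5, -3) gives a regular 6-gon of circumradius 8 (constant along its height); Merging all regions: the regions partially overlap (shared area 0.65 mm²), so overlapping operands fuse into one piece — 2 connected regions. Overall, the cross-section has 2 separate islands. Island count = 2.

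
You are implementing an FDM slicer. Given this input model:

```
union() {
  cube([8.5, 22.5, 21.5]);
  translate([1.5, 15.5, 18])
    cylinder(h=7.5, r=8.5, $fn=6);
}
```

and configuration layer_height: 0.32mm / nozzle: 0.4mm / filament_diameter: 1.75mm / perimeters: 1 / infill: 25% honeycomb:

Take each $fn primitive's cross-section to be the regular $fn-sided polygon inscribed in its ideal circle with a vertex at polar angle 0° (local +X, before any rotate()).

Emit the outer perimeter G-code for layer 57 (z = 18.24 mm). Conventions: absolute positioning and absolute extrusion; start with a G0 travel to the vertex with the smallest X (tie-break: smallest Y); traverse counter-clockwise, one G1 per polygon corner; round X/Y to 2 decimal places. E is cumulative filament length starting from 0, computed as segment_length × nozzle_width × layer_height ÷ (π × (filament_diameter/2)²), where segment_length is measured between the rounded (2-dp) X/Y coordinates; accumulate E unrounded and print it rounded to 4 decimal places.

G0 X-7.00 Y15.50 Z18.24
G1 X-2.75 Y8.14 E0.4523
G1 X0.00 Y8.14 E0.5986
G1 X0.00 Y0.00 E1.0318
G1 X8.50 Y0.00 E1.4841
G1 X8.50 Y12.90 E2.1706
G1 X10.00 Y15.50 E2.3304
G1 X8.50 Y18.10 E2.4901
G1 X8.50 Y22.50 E2.7243
G1 X5.96 Y22.50 E2.8594
G1 X5.75 Y22.86 E2.8816
G1 X-2.75 Y22.86 E3.3339
G1 X-7.00 Y15.50 E3.7862

At z = 18.24 mm: the cube is present — its section is the full 8.5×22.5 rectangle; the cylinder at (1.5, 15.5): section is a regular 6-gon, circumradius r=8.5; Combining (union): the regions partially overlap (shared area 109.93 mm²), so overlapping operands fuse into one piece — 1 connected region. The outline is a single polygon with 12 vertices. Extrusion per mm of travel: 0.4 × 0.32 / (π × 0.875²) = 0.053216. Accumulating E over each segment gives final E = 3.7862.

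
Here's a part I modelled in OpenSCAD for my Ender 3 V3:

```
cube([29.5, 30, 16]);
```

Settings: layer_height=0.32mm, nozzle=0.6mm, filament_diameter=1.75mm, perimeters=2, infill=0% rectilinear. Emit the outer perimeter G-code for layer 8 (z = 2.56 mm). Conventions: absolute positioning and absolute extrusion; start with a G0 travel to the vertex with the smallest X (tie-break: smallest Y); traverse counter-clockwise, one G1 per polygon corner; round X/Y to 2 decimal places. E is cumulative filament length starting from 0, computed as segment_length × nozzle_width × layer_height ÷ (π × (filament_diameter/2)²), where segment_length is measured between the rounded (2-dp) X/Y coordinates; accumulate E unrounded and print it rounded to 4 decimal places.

G0 X0.00 Y0.00 Z2.56
G1 X29.50 Y0.00 E2.3548
G1 X29.50 Y30.00 E4.7495
G1 X0.00 Y30.00 E7.1044
G1 X0.00 Y0.00 E9.4991

At z = 2.56 mm: the 29.5×30 cube contributes its full rectangle. The outline is a single polygon with 4 vertices. Extrusion per mm of travel: 0.6 × 0.32 / (π × 0.875²) = 0.079824. Accumulating E over each segment gives final E = 9.4991.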